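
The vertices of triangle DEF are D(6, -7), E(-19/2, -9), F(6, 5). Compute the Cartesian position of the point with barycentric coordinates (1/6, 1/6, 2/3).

G = (1/6)·D + (1/6)·E + (2/3)·F.
x-coordinate: (1/6)·6 + (1/6)·(-19/2) + (2/3)·6 = 41/12.
y-coordinate: (1/6)·(-7) + (1/6)·(-9) + (2/3)·5 = 2/3.

(41/12, 2/3)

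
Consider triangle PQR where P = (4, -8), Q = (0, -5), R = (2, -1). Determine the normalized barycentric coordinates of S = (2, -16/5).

Signed area of the reference triangle: [PQR] = ½·(4·(-5−(-1)) + 0·(-1−(-8)) + 2·(-8−(-5))) = ½·(-16 + 0 − 6) = -11.
[SQR] = ½·(2·(-5−(-1)) + 0·(-1−(-16/5)) + 2·(-16/5−(-5))) = ½·(-8 + 0 + 18/5) = -11/5, so the P-coordinate is (-11/5)/(-11) = 1/5.
[PSR] = ½·(4·(-16/5−(-1)) + 2·(-1−(-8)) + 2·(-8−(-16/5))) = ½·(-44/5 + 14 − 48/5) = -11/5, so the Q-coordinate is 1/5.
[PQS] = ½·(4·(-5−(-16/5)) + 0·(-16/5−(-8)) + 2·(-8−(-5))) = ½·(-36/5 + 0 − 6) = -33/5, so the R-coordinate is 3/5.
Check: 1/5 + 1/5 + 3/5 = 1.

(1/5, 1/5, 3/5)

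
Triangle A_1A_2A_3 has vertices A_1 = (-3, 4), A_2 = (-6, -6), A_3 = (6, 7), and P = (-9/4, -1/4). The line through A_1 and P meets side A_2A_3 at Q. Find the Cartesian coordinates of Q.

Barycentric coordinates of P with respect to A_1A_2A_3: (1/4, 1/2, 1/4).
On side A_2A_3 the A_1-coordinate is zero; dropping P's A_1-weight 1/4 and renormalizing the remaining 1/2 : 1/4 gives weights 2/3, 1/3 on A_2, A_3.
Q = (2/3)·(-6, -6) + (1/3)·(6, 7) = (-2, -5/3).

(-2, -5/3)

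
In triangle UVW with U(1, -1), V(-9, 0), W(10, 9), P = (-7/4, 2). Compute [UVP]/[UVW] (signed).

1/4

[UVW] = ½·(1·(0−9) + (-9)·(9−(-1)) + 10·(-1−0)) = ½·(-9 − 90 − 10) = -109/2.
[UVP] = ½·(1·(0−2) + (-9)·(2−(-1)) + (-7/4)·(-1−0)) = ½·(-2 − 27 + 7/4) = -109/8, so the ratio is (-109/8)/(-109/2) = 1/4.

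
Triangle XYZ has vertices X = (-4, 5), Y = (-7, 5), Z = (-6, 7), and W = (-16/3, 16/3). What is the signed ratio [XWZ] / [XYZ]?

[XYZ] = ½·((-4)·(5−7) + (-7)·(7−5) + (-6)·(5−5)) = ½·(8 − 14 + 0) = -3.
[XWZ] = ½·((-4)·(16/3−7) + (-16/3)·(7−5) + (-6)·(5−(16/3))) = ½·(20/3 − 32/3 + 2) = -1, so the ratio is (-1)/(-3) = 1/3.

1/3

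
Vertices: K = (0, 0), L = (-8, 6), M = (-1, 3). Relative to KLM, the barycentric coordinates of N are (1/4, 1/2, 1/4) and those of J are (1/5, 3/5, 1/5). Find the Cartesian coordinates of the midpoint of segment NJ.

(-37/8, 159/40)

Barycentric coordinates of the midpoint are the average: (9/40, 11/20, 9/40).
Converting: (9/40)·K + (11/20)·L + (9/40)·M = (-37/8, 159/40).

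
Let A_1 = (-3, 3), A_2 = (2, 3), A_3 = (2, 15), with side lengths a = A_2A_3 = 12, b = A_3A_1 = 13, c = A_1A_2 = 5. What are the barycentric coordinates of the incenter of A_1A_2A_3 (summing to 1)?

The incenter has barycentric coordinates proportional to the opposite side lengths: (12 : 13 : 5).
Normalizing by 12+13+5 = 30 gives (2/5, 13/30, 1/6).

(2/5, 13/30, 1/6)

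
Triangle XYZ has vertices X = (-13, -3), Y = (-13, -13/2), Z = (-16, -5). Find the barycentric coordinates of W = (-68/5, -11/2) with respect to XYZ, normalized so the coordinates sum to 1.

Signed area of the reference triangle: [XYZ] = ½·((-13)·(-13/2−(-5)) + (-13)·(-5−(-3)) + (-16)·(-3−(-13/2))) = ½·(39/2 + 26 − 56) = -21/4.
[WYZ] = ½·((-68/5)·(-13/2−(-5)) + (-13)·(-5−(-11/2)) + (-16)·(-11/2−(-13/2))) = ½·(102/5 − 13/2 − 16) = -21/20, so the X-coordinate is (-21/20)/(-21/4) = 1/5.
[XWZ] = ½·((-13)·(-11/2−(-5)) + (-68/5)·(-5−(-3)) + (-16)·(-3−(-11/2))) = ½·(13/2 + 136/5 − 40) = -63/20, so the Y-coordinate is 3/5.
[XYW] = ½·((-13)·(-13/2−(-11/2)) + (-13)·(-11/2−(-3)) + (-68/5)·(-3−(-13/2))) = ½·(13 + 65/2 − 238/5) = -21/20, so the Z-coordinate is 1/5.

(1/5, 3/5, 1/5)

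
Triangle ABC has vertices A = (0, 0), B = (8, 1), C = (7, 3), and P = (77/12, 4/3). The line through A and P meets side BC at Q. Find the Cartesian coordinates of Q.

(77/10, 8/5)

Barycentric coordinates of P with respect to ABC: (1/6, 7/12, 1/4).
On side BC the A-coordinate is zero; dropping P's A-weight 1/6 and renormalizing the remaining 7/12 : 1/4 gives weights 7/10, 3/10 on B, C.
Q = (7/10)·(8, 1) + (3/10)·(7, 3) = (77/10, 8/5).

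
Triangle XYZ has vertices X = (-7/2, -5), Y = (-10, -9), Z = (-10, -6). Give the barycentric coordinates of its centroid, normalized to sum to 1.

(1/3, 1/3, 1/3)

The centroid is the average of the vertices, so each weight is 1/3.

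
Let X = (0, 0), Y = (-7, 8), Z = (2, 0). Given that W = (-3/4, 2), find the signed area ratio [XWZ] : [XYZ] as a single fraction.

[XYZ] = ½·(0·(8−0) + (-7)·(0−0) + 2·(0−8)) = ½·(0 + 0 − 16) = -8.
[XWZ] = ½·(0·(2−0) + (-3/4)·(0−0) + 2·(0−2)) = ½·(0 + 0 − 4) = -2, so the ratio is (-2)/(-8) = 1/4.

1/4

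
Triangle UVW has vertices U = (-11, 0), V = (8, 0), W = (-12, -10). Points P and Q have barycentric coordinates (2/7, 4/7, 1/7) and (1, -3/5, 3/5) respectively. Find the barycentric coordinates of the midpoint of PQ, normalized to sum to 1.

(9/14, -1/70, 13/35)

Since both coordinate triples sum to 1, the midpoint's barycentrics are the componentwise average.
(2/7+1)/2 = 9/14; similarly -1/70 and 13/35.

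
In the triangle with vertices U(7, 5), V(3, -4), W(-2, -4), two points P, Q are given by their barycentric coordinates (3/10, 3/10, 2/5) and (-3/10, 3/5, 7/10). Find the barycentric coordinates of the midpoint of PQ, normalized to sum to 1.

Since both coordinate triples sum to 1, the midpoint's barycentrics are the componentwise average.
(3/10+-3/10)/2 = 0; similarly 9/20 and 11/20.

(0, 9/20, 11/20)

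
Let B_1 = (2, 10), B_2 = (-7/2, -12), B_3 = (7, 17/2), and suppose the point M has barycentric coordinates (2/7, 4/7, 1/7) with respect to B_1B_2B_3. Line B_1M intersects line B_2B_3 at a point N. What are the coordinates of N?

Line B_1M meets B_2B_3 where the B_1-coordinate vanishes; zeroing M's B_1-weight and renormalizing leaves B_2, B_3-weights 4/7 : 1/7 → (4/5, 1/5).
So N = (4/5)·B_2 + (1/5)·B_3 = (-7/5, -79/10).

(-7/5, -79/10)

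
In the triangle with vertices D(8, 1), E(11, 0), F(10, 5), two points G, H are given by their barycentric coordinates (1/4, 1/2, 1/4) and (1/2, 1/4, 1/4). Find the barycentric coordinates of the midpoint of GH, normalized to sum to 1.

Since both coordinate triples sum to 1, the midpoint's barycentrics are the componentwise average.
(1/4+1/2)/2 = 3/8; similarly 3/8 and 1/4.

(3/8, 3/8, 1/4)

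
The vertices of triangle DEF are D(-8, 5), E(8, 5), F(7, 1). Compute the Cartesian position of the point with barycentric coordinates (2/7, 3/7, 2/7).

(22/7, 27/7)

G = (2/7)·D + (3/7)·E + (2/7)·F.
x-coordinate: (2/7)·(-8) + (3/7)·8 + (2/7)·7 = 22/7.
y-coordinate: (2/7)·5 + (3/7)·5 + (2/7)·1 = 27/7.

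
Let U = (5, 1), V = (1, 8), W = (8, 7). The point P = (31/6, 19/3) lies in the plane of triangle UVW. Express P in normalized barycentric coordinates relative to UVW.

Signed area of the reference triangle: [UVW] = ½·(5·(8−7) + 1·(7−1) + 8·(1−8)) = ½·(5 + 6 − 56) = -45/2.
[PVW] = ½·((31/6)·(8−7) + 1·(7−(19/3)) + 8·(19/3−8)) = ½·(31/6 + 2/3 − 40/3) = -15/4, so the U-coordinate is (-15/4)/(-45/2) = 1/6.
[UPW] = ½·(5·(19/3−7) + (31/6)·(7−1) + 8·(1−(19/3))) = ½·(-10/3 + 31 − 128/3) = -15/2, so the V-coordinate is 1/3.
[UVP] = ½·(5·(8−(19/3)) + 1·(19/3−1) + (31/6)·(1−8)) = ½·(25/3 + 16/3 − 217/6) = -45/4, so the W-coordinate is 1/2.
Check: 1/6 + 1/3 + 1/2 = 1.

(1/6, 1/3, 1/2)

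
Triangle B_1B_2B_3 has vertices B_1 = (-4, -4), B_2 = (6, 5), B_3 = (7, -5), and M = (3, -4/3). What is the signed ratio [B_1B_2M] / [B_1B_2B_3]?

1/3

[B_1B_2B_3] = ½·((-4)·(5−(-5)) + 6·(-5−(-4)) + 7·(-4−5)) = ½·(-40 − 6 − 63) = -109/2.
[B_1B_2M] = ½·((-4)·(5−(-4/3)) + 6·(-4/3−(-4)) + 3·(-4−5)) = ½·(-76/3 + 16 − 27) = -109/6, so the ratio is (-109/6)/(-109/2) = 1/3.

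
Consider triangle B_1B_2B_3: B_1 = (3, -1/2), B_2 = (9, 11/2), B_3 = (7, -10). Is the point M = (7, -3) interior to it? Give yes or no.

yes

Barycentric coordinates of M: (14/81, 28/81, 13/27).
The three coordinates are positive, positive, positive; a point is interior exactly when all three are positive.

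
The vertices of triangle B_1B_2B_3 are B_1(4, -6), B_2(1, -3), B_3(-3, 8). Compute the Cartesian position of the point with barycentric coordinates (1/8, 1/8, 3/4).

(-13/8, 39/8)

M = (1/8)·B_1 + (1/8)·B_2 + (3/4)·B_3.
x-coordinate: (1/8)·4 + (1/8)·1 + (3/4)·(-3) = -13/8.
y-coordinate: (1/8)·(-6) + (1/8)·(-3) + (3/4)·8 = 39/8.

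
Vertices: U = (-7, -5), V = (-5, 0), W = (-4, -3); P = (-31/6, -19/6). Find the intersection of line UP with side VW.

(-17/4, -9/4)

Barycentric coordinates of P with respect to UVW: (1/3, 1/6, 1/2).
On side VW the U-coordinate is zero; dropping P's U-weight 1/3 and renormalizing the remaining 1/6 : 1/2 gives weights 1/4, 3/4 on V, W.
Q = (1/4)·(-5, 0) + (3/4)·(-4, -3) = (-17/4, -9/4).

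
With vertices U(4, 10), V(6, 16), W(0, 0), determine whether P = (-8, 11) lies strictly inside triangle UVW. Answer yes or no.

Barycentric coordinates of P: (-97/2, 31, 37/2).
The three coordinates are negative, positive, positive; a point is interior exactly when all three are positive.

no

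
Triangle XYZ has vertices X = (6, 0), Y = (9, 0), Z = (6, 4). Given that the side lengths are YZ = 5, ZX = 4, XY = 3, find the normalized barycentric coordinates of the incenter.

The incenter has barycentric coordinates proportional to the opposite side lengths: (5 : 4 : 3).
Normalizing by 5+4+3 = 12 gives (5/12, 1/3, 1/4).

(5/12, 1/3, 1/4)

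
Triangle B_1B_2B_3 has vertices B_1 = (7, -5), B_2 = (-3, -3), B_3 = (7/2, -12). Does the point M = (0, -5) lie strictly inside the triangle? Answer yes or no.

Barycentric coordinates of M: (2/11, 7/11, 2/11).
The three coordinates are positive, positive, positive; a point is interior exactly when all three are positive.

yes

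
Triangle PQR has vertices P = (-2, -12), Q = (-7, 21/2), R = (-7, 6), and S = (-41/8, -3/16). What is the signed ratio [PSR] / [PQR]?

[PQR] = ½·((-2)·(21/2−6) + (-7)·(6−(-12)) + (-7)·(-12−(21/2))) = ½·(-9 − 126 + 315/2) = 45/4.
[PSR] = ½·((-2)·(-3/16−6) + (-41/8)·(6−(-12)) + (-7)·(-12−(-3/16))) = ½·(99/8 − 369/4 + 1323/16) = 45/32, so the ratio is (45/32)/(45/4) = 1/8.

1/8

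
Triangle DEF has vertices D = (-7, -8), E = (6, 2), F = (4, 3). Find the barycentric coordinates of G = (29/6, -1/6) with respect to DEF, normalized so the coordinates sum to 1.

(1/6, 4/3, -1/2)

Signed area of the reference triangle: [DEF] = ½·((-7)·(2−3) + 6·(3−(-8)) + 4·(-8−2)) = ½·(7 + 66 − 40) = 33/2.
[GEF] = ½·((29/6)·(2−3) + 6·(3−(-1/6)) + 4·(-1/6−2)) = ½·(-29/6 + 19 − 26/3) = 11/4, so the D-coordinate is (11/4)/(33/2) = 1/6.
[DGF] = ½·((-7)·(-1/6−3) + (29/6)·(3−(-8)) + 4·(-8−(-1/6))) = ½·(133/6 + 319/6 − 94/3) = 22, so the E-coordinate is 4/3.
[DEG] = ½·((-7)·(2−(-1/6)) + 6·(-1/6−(-8)) + (29/6)·(-8−2)) = ½·(-91/6 + 47 − 145/3) = -33/4, so the F-coordinate is -1/2.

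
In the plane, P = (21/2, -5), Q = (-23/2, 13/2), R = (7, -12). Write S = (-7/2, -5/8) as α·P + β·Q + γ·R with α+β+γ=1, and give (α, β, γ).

(1/12, 7/12, 1/3)

Signed area of the reference triangle: [PQR] = ½·((21/2)·(13/2−(-12)) + (-23/2)·(-12−(-5)) + 7·(-5−(13/2))) = ½·(777/4 + 161/2 − 161/2) = 777/8.
[SQR] = ½·((-7/2)·(13/2−(-12)) + (-23/2)·(-12−(-5/8)) + 7·(-5/8−(13/2))) = ½·(-259/4 + 2093/16 − 399/8) = 259/32, so the P-coordinate is (259/32)/(777/8) = 1/12.
[PSR] = ½·((21/2)·(-5/8−(-12)) + (-7/2)·(-12−(-5)) + 7·(-5−(-5/8))) = ½·(1911/16 + 49/2 − 245/8) = 1813/32, so the Q-coordinate is 7/12.
[PQS] = ½·((21/2)·(13/2−(-5/8)) + (-23/2)·(-5/8−(-5)) + (-7/2)·(-5−(13/2))) = ½·(1197/16 − 805/16 + 161/4) = 259/8, so the R-coordinate is 1/3.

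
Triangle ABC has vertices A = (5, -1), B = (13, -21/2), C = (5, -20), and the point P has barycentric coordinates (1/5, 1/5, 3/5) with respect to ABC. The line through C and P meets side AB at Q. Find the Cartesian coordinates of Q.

Line CP meets AB where the C-coordinate vanishes; zeroing P's C-weight and renormalizing leaves A, B-weights 1/5 : 1/5 → (1/2, 1/2).
So Q = (1/2)·A + (1/2)·B = (9, -23/4).

(9, -23/4)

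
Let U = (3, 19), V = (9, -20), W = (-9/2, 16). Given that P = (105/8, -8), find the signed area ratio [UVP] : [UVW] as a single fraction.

[UVW] = ½·(3·(-20−16) + 9·(16−19) + (-9/2)·(19−(-20))) = ½·(-108 − 27 − 351/2) = -621/4.
[UVP] = ½·(3·(-20−(-8)) + 9·(-8−19) + (105/8)·(19−(-20))) = ½·(-36 − 243 + 4095/8) = 1863/16, so the ratio is (1863/16)/(-621/4) = -3/4.

-3/4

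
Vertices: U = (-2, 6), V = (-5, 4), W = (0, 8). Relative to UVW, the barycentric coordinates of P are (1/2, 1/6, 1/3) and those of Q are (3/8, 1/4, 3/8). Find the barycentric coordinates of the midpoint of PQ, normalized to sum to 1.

Since both coordinate triples sum to 1, the midpoint's barycentrics are the componentwise average.
(1/2+3/8)/2 = 7/16; similarly 5/24 and 17/48.

(7/16, 5/24, 17/48)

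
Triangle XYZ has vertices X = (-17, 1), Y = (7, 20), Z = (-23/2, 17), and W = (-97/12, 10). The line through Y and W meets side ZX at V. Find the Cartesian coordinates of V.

(-125/8, 5)

Barycentric coordinates of W with respect to XYZ: (1/2, 1/3, 1/6).
On side ZX the Y-coordinate is zero; dropping W's Y-weight 1/3 and renormalizing the remaining 1/6 : 1/2 gives weights 1/4, 3/4 on Z, X.
V = (1/4)·(-23/2, 17) + (3/4)·(-17, 1) = (-125/8, 5).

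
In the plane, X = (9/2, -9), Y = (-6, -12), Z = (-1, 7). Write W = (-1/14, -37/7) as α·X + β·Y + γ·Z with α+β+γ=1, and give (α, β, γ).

(3/7, 2/7, 2/7)

Signed area of the reference triangle: [XYZ] = ½·((9/2)·(-12−7) + (-6)·(7−(-9)) + (-1)·(-9−(-12))) = ½·(-171/2 − 96 − 3) = -369/4.
[WYZ] = ½·((-1/14)·(-12−7) + (-6)·(7−(-37/7)) + (-1)·(-37/7−(-12))) = ½·(19/14 − 516/7 − 47/7) = -1107/28, so the X-coordinate is (-1107/28)/(-369/4) = 3/7.
[XWZ] = ½·((9/2)·(-37/7−7) + (-1/14)·(7−(-9)) + (-1)·(-9−(-37/7))) = ½·(-387/7 − 8/7 + 26/7) = -369/14, so the Y-coordinate is 2/7.
[XYW] = ½·((9/2)·(-12−(-37/7)) + (-6)·(-37/7−(-9)) + (-1/14)·(-9−(-12))) = ½·(-423/14 − 156/7 − 3/14) = -369/14, so the Z-coordinate is 2/7.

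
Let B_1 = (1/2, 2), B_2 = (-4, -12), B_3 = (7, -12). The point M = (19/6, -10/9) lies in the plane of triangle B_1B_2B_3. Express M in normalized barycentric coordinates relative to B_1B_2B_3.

(7/9, -1/9, 1/3)

Signed area of the reference triangle: [B_1B_2B_3] = ½·((1/2)·(-12−(-12)) + (-4)·(-12−2) + 7·(2−(-12))) = ½·(0 + 56 + 98) = 77.
[MB_2B_3] = ½·((19/6)·(-12−(-12)) + (-4)·(-12−(-10/9)) + 7·(-10/9−(-12))) = ½·(0 + 392/9 + 686/9) = 539/9, so the B_1-coordinate is (539/9)/77 = 7/9.
[B_1MB_3] = ½·((1/2)·(-10/9−(-12)) + (19/6)·(-12−2) + 7·(2−(-10/9))) = ½·(49/9 − 133/3 + 196/9) = -77/9, so the B_2-coordinate is -1/9.
[B_1B_2M] = ½·((1/2)·(-12−(-10/9)) + (-4)·(-10/9−2) + (19/6)·(2−(-12))) = ½·(-49/9 + 112/9 + 133/3) = 77/3, so the B_3-coordinate is 1/3.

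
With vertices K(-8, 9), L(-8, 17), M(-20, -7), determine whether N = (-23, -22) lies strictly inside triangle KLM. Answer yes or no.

no

Barycentric coordinates of N: (9/8, -11/8, 5/4).
The three coordinates are positive, negative, positive; a point is interior exactly when all three are positive.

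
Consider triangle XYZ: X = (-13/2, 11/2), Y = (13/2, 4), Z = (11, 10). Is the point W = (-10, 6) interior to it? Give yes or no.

Barycentric coordinates of W: (144/113, -98/339, 5/339).
The three coordinates are positive, negative, positive; a point is interior exactly when all three are positive.

no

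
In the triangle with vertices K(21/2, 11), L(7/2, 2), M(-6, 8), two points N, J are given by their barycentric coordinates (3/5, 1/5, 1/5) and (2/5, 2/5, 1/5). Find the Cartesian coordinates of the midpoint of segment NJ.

Barycentric coordinates of the midpoint are the average: (1/2, 3/10, 1/5).
Converting: (1/2)·K + (3/10)·L + (1/5)·M = (51/10, 77/10).

(51/10, 77/10)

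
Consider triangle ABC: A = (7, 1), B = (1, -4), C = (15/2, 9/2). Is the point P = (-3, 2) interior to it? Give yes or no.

no

Barycentric coordinates of P: (-146/37, 71/37, 112/37).
The three coordinates are negative, positive, positive; a point is interior exactly when all three are positive.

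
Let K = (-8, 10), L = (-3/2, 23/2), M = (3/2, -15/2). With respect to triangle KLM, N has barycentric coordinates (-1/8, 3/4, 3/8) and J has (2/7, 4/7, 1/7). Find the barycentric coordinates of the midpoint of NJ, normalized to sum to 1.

Since both coordinate triples sum to 1, the midpoint's barycentrics are the componentwise average.
(-1/8+2/7)/2 = 9/112; similarly 37/56 and 29/112.

(9/112, 37/56, 29/112)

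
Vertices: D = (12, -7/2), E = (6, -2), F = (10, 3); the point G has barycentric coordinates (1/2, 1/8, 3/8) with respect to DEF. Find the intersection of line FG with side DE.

Line FG meets DE where the F-coordinate vanishes; zeroing G's F-weight and renormalizing leaves D, E-weights 1/2 : 1/8 → (4/5, 1/5).
So H = (4/5)·D + (1/5)·E = (54/5, -16/5).

(54/5, -16/5)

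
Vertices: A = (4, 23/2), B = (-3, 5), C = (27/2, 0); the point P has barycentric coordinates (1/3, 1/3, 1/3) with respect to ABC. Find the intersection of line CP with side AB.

(1/2, 33/4)

Line CP meets AB where the C-coordinate vanishes; zeroing P's C-weight and renormalizing leaves A, B-weights 1/3 : 1/3 → (1/2, 1/2).
So Q = (1/2)·A + (1/2)·B = (1/2, 33/4).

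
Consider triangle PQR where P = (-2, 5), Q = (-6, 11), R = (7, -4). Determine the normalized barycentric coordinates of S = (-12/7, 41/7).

Signed area of the reference triangle: [PQR] = ½·((-2)·(11−(-4)) + (-6)·(-4−5) + 7·(5−11)) = ½·(-30 + 54 − 42) = -9.
[SQR] = ½·((-12/7)·(11−(-4)) + (-6)·(-4−(41/7)) + 7·(41/7−11)) = ½·(-180/7 + 414/7 − 36) = -9/7, so the P-coordinate is (-9/7)/(-9) = 1/7.
[PSR] = ½·((-2)·(41/7−(-4)) + (-12/7)·(-4−5) + 7·(5−(41/7))) = ½·(-138/7 + 108/7 − 6) = -36/7, so the Q-coordinate is 4/7.
[PQS] = ½·((-2)·(11−(41/7)) + (-6)·(41/7−5) + (-12/7)·(5−11)) = ½·(-72/7 − 36/7 + 72/7) = -18/7, so the R-coordinate is 2/7.
Check: 1/7 + 4/7 + 2/7 = 1.

(1/7, 4/7, 2/7)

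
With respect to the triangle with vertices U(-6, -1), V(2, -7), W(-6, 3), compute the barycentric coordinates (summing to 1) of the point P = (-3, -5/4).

Signed area of the reference triangle: [UVW] = ½·((-6)·(-7−3) + 2·(3−(-1)) + (-6)·(-1−(-7))) = ½·(60 + 8 − 36) = 16.
[PVW] = ½·((-3)·(-7−3) + 2·(3−(-5/4)) + (-6)·(-5/4−(-7))) = ½·(30 + 17/2 − 69/2) = 2, so the U-coordinate is 2/16 = 1/8.
[UPW] = ½·((-6)·(-5/4−3) + (-3)·(3−(-1)) + (-6)·(-1−(-5/4))) = ½·(51/2 − 12 − 3/2) = 6, so the V-coordinate is 3/8.
[UVP] = ½·((-6)·(-7−(-5/4)) + 2·(-5/4−(-1)) + (-3)·(-1−(-7))) = ½·(69/2 − 1/2 − 18) = 8, so the W-coordinate is 1/2.
Check: 1/8 + 3/8 + 1/2 = 1.

(1/8, 3/8, 1/2)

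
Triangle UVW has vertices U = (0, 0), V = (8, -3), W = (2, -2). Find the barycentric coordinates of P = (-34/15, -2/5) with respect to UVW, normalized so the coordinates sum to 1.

Signed area of the reference triangle: [UVW] = ½·(0·(-3−(-2)) + 8·(-2−0) + 2·(0−(-3))) = ½·(0 − 16 + 6) = -5.
[PVW] = ½·((-34/15)·(-3−(-2)) + 8·(-2−(-2/5)) + 2·(-2/5−(-3))) = ½·(34/15 − 64/5 + 26/5) = -8/3, so the U-coordinate is (-8/3)/(-5) = 8/15.
[UPW] = ½·(0·(-2/5−(-2)) + (-34/15)·(-2−0) + 2·(0−(-2/5))) = ½·(0 + 68/15 + 4/5) = 8/3, so the V-coordinate is -8/15.
[UVP] = ½·(0·(-3−(-2/5)) + 8·(-2/5−0) + (-34/15)·(0−(-3))) = ½·(0 − 16/5 − 34/5) = -5, so the W-coordinate is 1.

(8/15, -8/15, 1)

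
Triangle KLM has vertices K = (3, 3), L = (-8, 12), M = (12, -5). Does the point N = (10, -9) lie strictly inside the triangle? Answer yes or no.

no

Barycentric coordinates of N: (-114/7, 52/7, 69/7).
The three coordinates are negative, positive, positive; a point is interior exactly when all three are positive.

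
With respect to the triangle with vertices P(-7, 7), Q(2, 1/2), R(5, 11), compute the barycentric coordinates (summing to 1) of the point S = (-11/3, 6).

(2/3, 2/9, 1/9)

Signed area of the reference triangle: [PQR] = ½·((-7)·(1/2−11) + 2·(11−7) + 5·(7−(1/2))) = ½·(147/2 + 8 + 65/2) = 57.
[SQR] = ½·((-11/3)·(1/2−11) + 2·(11−6) + 5·(6−(1/2))) = ½·(77/2 + 10 + 55/2) = 38, so the P-coordinate is 38/57 = 2/3.
[PSR] = ½·((-7)·(6−11) + (-11/3)·(11−7) + 5·(7−6)) = ½·(35 − 44/3 + 5) = 38/3, so the Q-coordinate is 2/9.
[PQS] = ½·((-7)·(1/2−6) + 2·(6−7) + (-11/3)·(7−(1/2))) = ½·(77/2 − 2 − 143/6) = 19/3, so the R-coordinate is 1/9.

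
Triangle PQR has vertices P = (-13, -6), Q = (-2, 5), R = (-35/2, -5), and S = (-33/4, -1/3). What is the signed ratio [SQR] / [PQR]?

1/3

[PQR] = ½·((-13)·(5−(-5)) + (-2)·(-5−(-6)) + (-35/2)·(-6−5)) = ½·(-130 − 2 + 385/2) = 121/4.
[SQR] = ½·((-33/4)·(5−(-5)) + (-2)·(-5−(-1/3)) + (-35/2)·(-1/3−5)) = ½·(-165/2 + 28/3 + 280/3) = 121/12, so the ratio is (121/12)/(121/4) = 1/3.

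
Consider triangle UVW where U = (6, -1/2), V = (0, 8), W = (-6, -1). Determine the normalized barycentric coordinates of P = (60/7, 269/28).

Signed area of the reference triangle: [UVW] = ½·(6·(8−(-1)) + 0·(-1−(-1/2)) + (-6)·(-1/2−8)) = ½·(54 + 0 + 51) = 105/2.
[PVW] = ½·((60/7)·(8−(-1)) + 0·(-1−(269/28)) + (-6)·(269/28−8)) = ½·(540/7 + 0 − 135/14) = 135/4, so the U-coordinate is (135/4)/(105/2) = 9/14.
[UPW] = ½·(6·(269/28−(-1)) + (60/7)·(-1−(-1/2)) + (-6)·(-1/2−(269/28))) = ½·(891/14 − 30/7 + 849/14) = 60, so the V-coordinate is 8/7.
[UVP] = ½·(6·(8−(269/28)) + 0·(269/28−(-1/2)) + (60/7)·(-1/2−8)) = ½·(-135/14 + 0 − 510/7) = -165/4, so the W-coordinate is -11/14.
Check: 9/14 + 8/7 − 11/14 = 1.

(9/14, 8/7, -11/14)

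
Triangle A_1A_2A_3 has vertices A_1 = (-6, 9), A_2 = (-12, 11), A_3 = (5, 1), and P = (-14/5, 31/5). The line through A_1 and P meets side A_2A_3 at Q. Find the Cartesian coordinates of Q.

Barycentric coordinates of P with respect to A_1A_2A_3: (2/5, 1/5, 2/5).
On side A_2A_3 the A_1-coordinate is zero; dropping P's A_1-weight 2/5 and renormalizing the remaining 1/5 : 2/5 gives weights 1/3, 2/3 on A_2, A_3.
Q = (1/3)·(-12, 11) + (2/3)·(5, 1) = (-2/3, 13/3).

(-2/3, 13/3)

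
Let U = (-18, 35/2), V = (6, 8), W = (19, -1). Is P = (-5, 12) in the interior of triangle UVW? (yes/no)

Barycentric coordinates of P: (94/185, 2/5, 17/185).
The three coordinates are positive, positive, positive; a point is interior exactly when all three are positive.

yes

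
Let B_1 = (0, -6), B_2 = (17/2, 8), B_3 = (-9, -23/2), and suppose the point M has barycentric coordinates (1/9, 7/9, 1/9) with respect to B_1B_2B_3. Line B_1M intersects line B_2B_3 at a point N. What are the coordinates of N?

Line B_1M meets B_2B_3 where the B_1-coordinate vanishes; zeroing M's B_1-weight and renormalizing leaves B_2, B_3-weights 7/9 : 1/9 → (7/8, 1/8).
So N = (7/8)·B_2 + (1/8)·B_3 = (101/16, 89/16).

(101/16, 89/16)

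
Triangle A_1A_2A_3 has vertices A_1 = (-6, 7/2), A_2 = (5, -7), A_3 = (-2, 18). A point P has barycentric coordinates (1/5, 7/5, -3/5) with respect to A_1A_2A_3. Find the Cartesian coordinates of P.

P = (1/5)·A_1 + (7/5)·A_2 + (-3/5)·A_3.
x-coordinate: (1/5)·(-6) + (7/5)·5 + (-3/5)·(-2) = 7.
y-coordinate: (1/5)·(7/2) + (7/5)·(-7) + (-3/5)·18 = -199/10.

(7, -199/10)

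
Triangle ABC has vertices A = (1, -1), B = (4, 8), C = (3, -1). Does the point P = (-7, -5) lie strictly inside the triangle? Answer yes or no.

no

Barycentric coordinates of P: (43/9, -4/9, -10/3).
The three coordinates are positive, negative, negative; a point is interior exactly when all three are positive.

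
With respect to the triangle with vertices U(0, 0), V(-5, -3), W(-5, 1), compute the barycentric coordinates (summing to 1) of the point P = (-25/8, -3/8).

(3/8, 1/4, 3/8)

Signed area of the reference triangle: [UVW] = ½·(0·(-3−1) + (-5)·(1−0) + (-5)·(0−(-3))) = ½·(0 − 5 − 15) = -10.
[PVW] = ½·((-25/8)·(-3−1) + (-5)·(1−(-3/8)) + (-5)·(-3/8−(-3))) = ½·(25/2 − 55/8 − 105/8) = -15/4, so the U-coordinate is (-15/4)/(-10) = 3/8.
[UPW] = ½·(0·(-3/8−1) + (-25/8)·(1−0) + (-5)·(0−(-3/8))) = ½·(0 − 25/8 − 15/8) = -5/2, so the V-coordinate is 1/4.
[UVP] = ½·(0·(-3−(-3/8)) + (-5)·(-3/8−0) + (-25/8)·(0−(-3))) = ½·(0 + 15/8 − 75/8) = -15/4, so the W-coordinate is 3/8.
Check: 3/8 + 1/4 + 3/8 = 1.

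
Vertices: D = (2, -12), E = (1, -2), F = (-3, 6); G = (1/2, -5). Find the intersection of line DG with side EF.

(-1, 2)

Barycentric coordinates of G with respect to DEF: (1/2, 1/4, 1/4).
On side EF the D-coordinate is zero; dropping G's D-weight 1/2 and renormalizing the remaining 1/4 : 1/4 gives weights 1/2, 1/2 on E, F.
H = (1/2)·(1, -2) + (1/2)·(-3, 6) = (-1, 2).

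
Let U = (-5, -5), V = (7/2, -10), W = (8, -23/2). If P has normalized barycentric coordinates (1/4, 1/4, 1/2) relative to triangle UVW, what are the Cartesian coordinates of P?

(29/8, -19/2)

P = (1/4)·U + (1/4)·V + (1/2)·W.
x-coordinate: (1/4)·(-5) + (1/4)·(7/2) + (1/2)·8 = 29/8.
y-coordinate: (1/4)·(-5) + (1/4)·(-10) + (1/2)·(-23/2) = -19/2.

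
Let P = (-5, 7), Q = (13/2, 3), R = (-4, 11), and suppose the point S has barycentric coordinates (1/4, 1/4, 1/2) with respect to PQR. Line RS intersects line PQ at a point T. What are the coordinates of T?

(3/4, 5)

Line RS meets PQ where the R-coordinate vanishes; zeroing S's R-weight and renormalizing leaves P, Q-weights 1/4 : 1/4 → (1/2, 1/2).
So T = (1/2)·P + (1/2)·Q = (3/4, 5).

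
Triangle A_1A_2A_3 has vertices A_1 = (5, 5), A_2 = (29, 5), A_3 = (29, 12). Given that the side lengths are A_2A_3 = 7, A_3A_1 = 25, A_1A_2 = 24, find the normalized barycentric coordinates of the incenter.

The incenter has barycentric coordinates proportional to the opposite side lengths: (7 : 25 : 24).
Normalizing by 7+25+24 = 56 gives (1/8, 25/56, 3/7).

(1/8, 25/56, 3/7)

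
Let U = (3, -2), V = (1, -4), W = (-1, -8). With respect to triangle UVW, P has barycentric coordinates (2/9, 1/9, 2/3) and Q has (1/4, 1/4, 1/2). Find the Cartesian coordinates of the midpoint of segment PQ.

Barycentric coordinates of the midpoint are the average: (17/72, 13/72, 7/12).
Converting: (17/72)·U + (13/72)·V + (7/12)·W = (11/36, -211/36).

(11/36, -211/36)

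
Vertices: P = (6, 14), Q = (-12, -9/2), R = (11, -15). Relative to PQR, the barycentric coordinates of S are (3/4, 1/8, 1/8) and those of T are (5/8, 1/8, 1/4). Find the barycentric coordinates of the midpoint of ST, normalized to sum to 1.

(11/16, 1/8, 3/16)

Since both coordinate triples sum to 1, the midpoint's barycentrics are the componentwise average.
(3/4+5/8)/2 = 11/16; similarly 1/8 and 3/16.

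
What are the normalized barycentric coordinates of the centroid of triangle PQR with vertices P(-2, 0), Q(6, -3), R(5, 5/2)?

The centroid is the average of the vertices, so each weight is 1/3.

(1/3, 1/3, 1/3)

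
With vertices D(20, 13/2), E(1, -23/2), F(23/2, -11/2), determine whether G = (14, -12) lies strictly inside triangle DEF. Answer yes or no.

no

Barycentric coordinates of G: (-111/100, -341/300, 487/150).
The three coordinates are negative, negative, positive; a point is interior exactly when all three are positive.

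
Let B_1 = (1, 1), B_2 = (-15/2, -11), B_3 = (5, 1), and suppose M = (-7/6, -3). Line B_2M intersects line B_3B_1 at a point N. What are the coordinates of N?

Barycentric coordinates of M with respect to B_1B_2B_3: (1/2, 1/3, 1/6).
On side B_3B_1 the B_2-coordinate is zero; dropping M's B_2-weight 1/3 and renormalizing the remaining 1/6 : 1/2 gives weights 1/4, 3/4 on B_3, B_1.
N = (1/4)·(5, 1) + (3/4)·(1, 1) = (2, 1).

(2, 1)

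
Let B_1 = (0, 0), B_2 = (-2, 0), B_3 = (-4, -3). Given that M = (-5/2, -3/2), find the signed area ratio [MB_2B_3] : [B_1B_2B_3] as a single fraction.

[B_1B_2B_3] = ½·(0·(0−(-3)) + (-2)·(-3−0) + (-4)·(0−0)) = ½·(0 + 6 + 0) = 3.
[MB_2B_3] = ½·((-5/2)·(0−(-3)) + (-2)·(-3−(-3/2)) + (-4)·(-3/2−0)) = ½·(-15/2 + 3 + 6) = 3/4, so the ratio is (3/4)/3 = 1/4.

1/4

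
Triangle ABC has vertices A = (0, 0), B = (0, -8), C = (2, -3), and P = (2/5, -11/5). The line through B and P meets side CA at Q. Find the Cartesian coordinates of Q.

(1/2, -3/4)

Barycentric coordinates of P with respect to ABC: (3/5, 1/5, 1/5).
On side CA the B-coordinate is zero; dropping P's B-weight 1/5 and renormalizing the remaining 1/5 : 3/5 gives weights 1/4, 3/4 on C, A.
Q = (1/4)·(2, -3) + (3/4)·(0, 0) = (1/2, -3/4).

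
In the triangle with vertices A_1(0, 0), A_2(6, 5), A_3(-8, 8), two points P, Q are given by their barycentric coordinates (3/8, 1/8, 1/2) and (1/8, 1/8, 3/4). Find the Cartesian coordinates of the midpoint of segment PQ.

(-17/4, 45/8)

Barycentric coordinates of the midpoint are the average: (1/4, 1/8, 5/8).
Converting: (1/4)·A_1 + (1/8)·A_2 + (5/8)·A_3 = (-17/4, 45/8).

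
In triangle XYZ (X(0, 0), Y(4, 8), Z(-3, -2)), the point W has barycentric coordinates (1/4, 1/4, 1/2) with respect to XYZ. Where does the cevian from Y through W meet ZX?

Line YW meets ZX where the Y-coordinate vanishes; zeroing W's Y-weight and renormalizing leaves Z, X-weights 1/2 : 1/4 → (2/3, 1/3).
So V = (2/3)·Z + (1/3)·X = (-2, -4/3).

(-2, -4/3)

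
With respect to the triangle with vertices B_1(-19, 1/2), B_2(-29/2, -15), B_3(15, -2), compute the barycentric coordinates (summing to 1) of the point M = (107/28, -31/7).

(1/7, 3/14, 9/14)

Signed area of the reference triangle: [B_1B_2B_3] = ½·((-19)·(-15−(-2)) + (-29/2)·(-2−(1/2)) + 15·(1/2−(-15))) = ½·(247 + 145/4 + 465/2) = 2063/8.
[MB_2B_3] = ½·((107/28)·(-15−(-2)) + (-29/2)·(-2−(-31/7)) + 15·(-31/7−(-15))) = ½·(-1391/28 − 493/14 + 1110/7) = 2063/56, so the B_1-coordinate is (2063/56)/(2063/8) = 1/7.
[B_1MB_3] = ½·((-19)·(-31/7−(-2)) + (107/28)·(-2−(1/2)) + 15·(1/2−(-31/7))) = ½·(323/7 − 535/56 + 1035/14) = 6189/112, so the B_2-coordinate is 3/14.
[B_1B_2M] = ½·((-19)·(-15−(-31/7)) + (-29/2)·(-31/7−(1/2)) + (107/28)·(1/2−(-15))) = ½·(1406/7 + 2001/28 + 3317/56) = 18567/112, so the B_3-coordinate is 9/14.
Check: 1/7 + 3/14 + 9/14 = 1.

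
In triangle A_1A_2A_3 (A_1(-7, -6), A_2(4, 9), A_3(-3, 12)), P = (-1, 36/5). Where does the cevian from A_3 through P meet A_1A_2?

(1/3, 4)

Barycentric coordinates of P with respect to A_1A_2A_3: (1/5, 2/5, 2/5).
On side A_1A_2 the A_3-coordinate is zero; dropping P's A_3-weight 2/5 and renormalizing the remaining 1/5 : 2/5 gives weights 1/3, 2/3 on A_1, A_2.
Q = (1/3)·(-7, -6) + (2/3)·(4, 9) = (1/3, 4).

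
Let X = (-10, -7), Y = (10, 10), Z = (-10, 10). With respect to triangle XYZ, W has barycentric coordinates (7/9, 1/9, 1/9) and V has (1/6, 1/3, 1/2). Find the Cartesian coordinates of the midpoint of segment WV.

(-50/9, 71/36)

Barycentric coordinates of the midpoint are the average: (17/36, 2/9, 11/36).
Converting: (17/36)·X + (2/9)·Y + (11/36)·Z = (-50/9, 71/36).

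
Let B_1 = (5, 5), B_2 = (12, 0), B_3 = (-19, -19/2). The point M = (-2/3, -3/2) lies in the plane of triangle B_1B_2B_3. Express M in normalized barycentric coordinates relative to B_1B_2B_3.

(1/3, 1/3, 1/3)

Signed area of the reference triangle: [B_1B_2B_3] = ½·(5·(0−(-19/2)) + 12·(-19/2−5) + (-19)·(5−0)) = ½·(95/2 − 174 − 95) = -443/4.
[MB_2B_3] = ½·((-2/3)·(0−(-19/2)) + 12·(-19/2−(-3/2)) + (-19)·(-3/2−0)) = ½·(-19/3 − 96 + 57/2) = -443/12, so the B_1-coordinate is (-443/12)/(-443/4) = 1/3.
[B_1MB_3] = ½·(5·(-3/2−(-19/2)) + (-2/3)·(-19/2−5) + (-19)·(5−(-3/2))) = ½·(40 + 29/3 − 247/2) = -443/12, so the B_2-coordinate is 1/3.
[B_1B_2M] = ½·(5·(0−(-3/2)) + 12·(-3/2−5) + (-2/3)·(5−0)) = ½·(15/2 − 78 − 10/3) = -443/12, so the B_3-coordinate is 1/3.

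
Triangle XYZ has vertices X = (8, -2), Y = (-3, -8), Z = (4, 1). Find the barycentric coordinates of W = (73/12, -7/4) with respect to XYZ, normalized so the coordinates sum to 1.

(2/3, 1/12, 1/4)

Signed area of the reference triangle: [XYZ] = ½·(8·(-8−1) + (-3)·(1−(-2)) + 4·(-2−(-8))) = ½·(-72 − 9 + 24) = -57/2.
[WYZ] = ½·((73/12)·(-8−1) + (-3)·(1−(-7/4)) + 4·(-7/4−(-8))) = ½·(-219/4 − 33/4 + 25) = -19, so the X-coordinate is (-19)/(-57/2) = 2/3.
[XWZ] = ½·(8·(-7/4−1) + (73/12)·(1−(-2)) + 4·(-2−(-7/4))) = ½·(-22 + 73/4 − 1) = -19/8, so the Y-coordinate is 1/12.
[XYW] = ½·(8·(-8−(-7/4)) + (-3)·(-7/4−(-2)) + (73/12)·(-2−(-8))) = ½·(-50 − 3/4 + 73/2) = -57/8, so the Z-coordinate is 1/4.
Check: 2/3 + 1/12 + 1/4 = 1.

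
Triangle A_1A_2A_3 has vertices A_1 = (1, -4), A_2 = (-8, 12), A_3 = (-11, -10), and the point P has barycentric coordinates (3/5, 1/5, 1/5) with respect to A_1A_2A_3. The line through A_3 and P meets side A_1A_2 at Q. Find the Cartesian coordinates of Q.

(-5/4, 0)

Line A_3P meets A_1A_2 where the A_3-coordinate vanishes; zeroing P's A_3-weight and renormalizing leaves A_1, A_2-weights 3/5 : 1/5 → (3/4, 1/4).
So Q = (3/4)·A_1 + (1/4)·A_2 = (-5/4, 0).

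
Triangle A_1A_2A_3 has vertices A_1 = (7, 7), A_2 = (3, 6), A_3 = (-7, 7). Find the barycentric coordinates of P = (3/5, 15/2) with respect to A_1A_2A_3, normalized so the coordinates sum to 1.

Signed area of the reference triangle: [A_1A_2A_3] = ½·(7·(6−7) + 3·(7−7) + (-7)·(7−6)) = ½·(-7 + 0 − 7) = -7.
[PA_2A_3] = ½·((3/5)·(6−7) + 3·(7−(15/2)) + (-7)·(15/2−6)) = ½·(-3/5 − 3/2 − 21/2) = -63/10, so the A_1-coordinate is (-63/10)/(-7) = 9/10.
[A_1PA_3] = ½·(7·(15/2−7) + (3/5)·(7−7) + (-7)·(7−(15/2))) = ½·(7/2 + 0 + 7/2) = 7/2, so the A_2-coordinate is -1/2.
[A_1A_2P] = ½·(7·(6−(15/2)) + 3·(15/2−7) + (3/5)·(7−6)) = ½·(-21/2 + 3/2 + 3/5) = -21/5, so the A_3-coordinate is 3/5.

(9/10, -1/2, 3/5)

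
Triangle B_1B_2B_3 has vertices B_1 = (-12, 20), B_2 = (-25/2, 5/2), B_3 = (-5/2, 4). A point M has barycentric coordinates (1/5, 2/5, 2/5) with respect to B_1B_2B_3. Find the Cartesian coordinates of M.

(-42/5, 33/5)

M = (1/5)·B_1 + (2/5)·B_2 + (2/5)·B_3.
x-coordinate: (1/5)·(-12) + (2/5)·(-25/2) + (2/5)·(-5/2) = -42/5.
y-coordinate: (1/5)·20 + (2/5)·(5/2) + (2/5)·4 = 33/5.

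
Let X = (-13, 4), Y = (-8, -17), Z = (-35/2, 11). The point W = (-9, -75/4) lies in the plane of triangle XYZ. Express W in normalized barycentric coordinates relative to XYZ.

Signed area of the reference triangle: [XYZ] = ½·((-13)·(-17−11) + (-8)·(11−4) + (-35/2)·(4−(-17))) = ½·(364 − 56 − 735/2) = -119/4.
[WYZ] = ½·((-9)·(-17−11) + (-8)·(11−(-75/4)) + (-35/2)·(-75/4−(-17))) = ½·(252 − 238 + 245/8) = 357/16, so the X-coordinate is (357/16)/(-119/4) = -3/4.
[XWZ] = ½·((-13)·(-75/4−11) + (-9)·(11−4) + (-35/2)·(4−(-75/4))) = ½·(1547/4 − 63 − 3185/8) = -595/16, so the Y-coordinate is 5/4.
[XYW] = ½·((-13)·(-17−(-75/4)) + (-8)·(-75/4−4) + (-9)·(4−(-17))) = ½·(-91/4 + 182 − 189) = -119/8, so the Z-coordinate is 1/2.

(-3/4, 5/4, 1/2)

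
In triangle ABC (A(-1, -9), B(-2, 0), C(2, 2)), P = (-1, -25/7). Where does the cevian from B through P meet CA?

(-1/4, -25/4)

Barycentric coordinates of P with respect to ABC: (3/7, 3/7, 1/7).
On side CA the B-coordinate is zero; dropping P's B-weight 3/7 and renormalizing the remaining 1/7 : 3/7 gives weights 1/4, 3/4 on C, A.
Q = (1/4)·(2, 2) + (3/4)·(-1, -9) = (-1/4, -25/4).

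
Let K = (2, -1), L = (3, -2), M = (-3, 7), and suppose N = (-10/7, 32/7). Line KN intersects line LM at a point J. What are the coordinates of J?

Barycentric coordinates of N with respect to KLM: (1/7, 1/7, 5/7).
On side LM the K-coordinate is zero; dropping N's K-weight 1/7 and renormalizing the remaining 1/7 : 5/7 gives weights 1/6, 5/6 on L, M.
J = (1/6)·(3, -2) + (5/6)·(-3, 7) = (-2, 11/2).

(-2, 11/2)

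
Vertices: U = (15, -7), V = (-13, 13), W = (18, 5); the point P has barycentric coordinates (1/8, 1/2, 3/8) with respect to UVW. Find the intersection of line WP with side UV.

Line WP meets UV where the W-coordinate vanishes; zeroing P's W-weight and renormalizing leaves U, V-weights 1/8 : 1/2 → (1/5, 4/5).
So Q = (1/5)·U + (4/5)·V = (-37/5, 9).

(-37/5, 9)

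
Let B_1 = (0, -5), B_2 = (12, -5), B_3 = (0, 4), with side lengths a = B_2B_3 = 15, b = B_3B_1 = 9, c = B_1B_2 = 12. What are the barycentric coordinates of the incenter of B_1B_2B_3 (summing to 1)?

The incenter has barycentric coordinates proportional to the opposite side lengths: (15 : 9 : 12).
Normalizing by 15+9+12 = 36 gives (5/12, 1/4, 1/3).

(5/12, 1/4, 1/3)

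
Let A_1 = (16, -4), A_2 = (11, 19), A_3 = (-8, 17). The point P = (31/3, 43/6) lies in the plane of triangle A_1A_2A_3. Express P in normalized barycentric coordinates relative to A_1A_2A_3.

(1/2, 1/3, 1/6)

Signed area of the reference triangle: [A_1A_2A_3] = ½·(16·(19−17) + 11·(17−(-4)) + (-8)·(-4−19)) = ½·(32 + 231 + 184) = 447/2.
[PA_2A_3] = ½·((31/3)·(19−17) + 11·(17−(43/6)) + (-8)·(43/6−19)) = ½·(62/3 + 649/6 + 284/3) = 447/4, so the A_1-coordinate is (447/4)/(447/2) = 1/2.
[A_1PA_3] = ½·(16·(43/6−17) + (31/3)·(17−(-4)) + (-8)·(-4−(43/6))) = ½·(-472/3 + 217 + 268/3) = 149/2, so the A_2-coordinate is 1/3.
[A_1A_2P] = ½·(16·(19−(43/6)) + 11·(43/6−(-4)) + (31/3)·(-4−19)) = ½·(568/3 + 737/6 − 713/3) = 149/4, so the A_3-coordinate is 1/6.
Check: 1/2 + 1/3 + 1/6 = 1.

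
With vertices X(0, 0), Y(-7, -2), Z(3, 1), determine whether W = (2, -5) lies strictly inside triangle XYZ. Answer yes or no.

no

Barycentric coordinates of W: (57, -17, -39).
The three coordinates are positive, negative, negative; a point is interior exactly when all three are positive.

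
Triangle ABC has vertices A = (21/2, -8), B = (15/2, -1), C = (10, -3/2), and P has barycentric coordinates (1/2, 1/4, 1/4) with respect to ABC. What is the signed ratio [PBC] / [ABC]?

The signed ratio [PBC]/[ABC] equals the barycentric coordinate of P at vertex A, which is 1/2.

1/2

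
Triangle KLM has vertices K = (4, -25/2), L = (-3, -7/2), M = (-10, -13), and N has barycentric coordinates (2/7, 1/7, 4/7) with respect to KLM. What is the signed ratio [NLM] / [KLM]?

2/7

The signed ratio [NLM]/[KLM] equals the barycentric coordinate of N at vertex K, which is 2/7.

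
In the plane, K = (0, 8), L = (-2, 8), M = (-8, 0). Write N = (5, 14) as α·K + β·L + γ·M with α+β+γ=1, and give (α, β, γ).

Signed area of the reference triangle: [KLM] = ½·(0·(8−0) + (-2)·(0−8) + (-8)·(8−8)) = ½·(0 + 16 + 0) = 8.
[NLM] = ½·(5·(8−0) + (-2)·(0−14) + (-8)·(14−8)) = ½·(40 + 28 − 48) = 10, so the K-coordinate is 10/8 = 5/4.
[KNM] = ½·(0·(14−0) + 5·(0−8) + (-8)·(8−14)) = ½·(0 − 40 + 48) = 4, so the L-coordinate is 1/2.
[KLN] = ½·(0·(8−14) + (-2)·(14−8) + 5·(8−8)) = ½·(0 − 12 + 0) = -6, so the M-coordinate is -3/4.

(5/4, 1/2, -3/4)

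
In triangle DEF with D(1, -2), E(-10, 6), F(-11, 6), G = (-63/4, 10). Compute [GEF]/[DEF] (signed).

[DEF] = ½·(1·(6−6) + (-10)·(6−(-2)) + (-11)·(-2−6)) = ½·(0 − 80 + 88) = 4.
[GEF] = ½·((-63/4)·(6−6) + (-10)·(6−10) + (-11)·(10−6)) = ½·(0 + 40 − 44) = -2, so the ratio is (-2)/4 = -1/2.

-1/2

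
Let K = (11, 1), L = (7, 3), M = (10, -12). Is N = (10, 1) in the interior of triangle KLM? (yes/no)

yes

Barycentric coordinates of N: (13/18, 13/54, 1/27).
The three coordinates are positive, positive, positive; a point is interior exactly when all three are positive.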